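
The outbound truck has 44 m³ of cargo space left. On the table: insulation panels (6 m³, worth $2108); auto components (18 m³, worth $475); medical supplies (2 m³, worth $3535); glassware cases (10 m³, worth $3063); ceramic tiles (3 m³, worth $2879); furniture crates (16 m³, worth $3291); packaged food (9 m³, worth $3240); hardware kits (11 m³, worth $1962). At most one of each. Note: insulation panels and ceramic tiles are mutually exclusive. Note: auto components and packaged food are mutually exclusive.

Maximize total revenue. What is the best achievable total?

16008

Medical supplies + glassware cases + ceramic tiles + furniture crates + packaged food uses 40 of the 44 m³ and totals 16008.
Next best is insulation panels + medical supplies + glassware cases + furniture crates + packaged food at 15237 (43 m³) — short by 771.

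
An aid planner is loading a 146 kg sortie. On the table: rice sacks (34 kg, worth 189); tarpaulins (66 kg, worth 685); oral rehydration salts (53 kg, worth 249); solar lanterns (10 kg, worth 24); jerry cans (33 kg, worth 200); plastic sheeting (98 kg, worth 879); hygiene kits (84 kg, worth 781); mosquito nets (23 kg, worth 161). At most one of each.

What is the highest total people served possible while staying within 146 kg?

By people served per kg: tarpaulins 10.38, hygiene kits 9.30, plastic sheeting 8.97 lead.
Filling by ratio: tarpaulins + solar lanterns + jerry cans + mosquito nets for 1070, with 14 kg left unused.
The 76 kg tied up in tarpaulins and solar lanterns is better spent on hygiene kits — total rises to 1142 (140 kg).

1142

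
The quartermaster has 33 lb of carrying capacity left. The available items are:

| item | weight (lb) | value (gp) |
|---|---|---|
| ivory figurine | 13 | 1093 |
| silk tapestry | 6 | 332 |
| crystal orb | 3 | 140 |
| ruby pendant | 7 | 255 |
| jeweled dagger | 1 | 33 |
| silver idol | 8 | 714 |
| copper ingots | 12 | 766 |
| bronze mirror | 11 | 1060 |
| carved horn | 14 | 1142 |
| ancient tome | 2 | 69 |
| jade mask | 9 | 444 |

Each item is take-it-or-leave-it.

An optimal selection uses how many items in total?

3

The maximum value within 33 lb is 2916.
One optimal bundle: silver idol + bronze mirror + carved horn (33 lb).
Every optimal selection uses 3 items.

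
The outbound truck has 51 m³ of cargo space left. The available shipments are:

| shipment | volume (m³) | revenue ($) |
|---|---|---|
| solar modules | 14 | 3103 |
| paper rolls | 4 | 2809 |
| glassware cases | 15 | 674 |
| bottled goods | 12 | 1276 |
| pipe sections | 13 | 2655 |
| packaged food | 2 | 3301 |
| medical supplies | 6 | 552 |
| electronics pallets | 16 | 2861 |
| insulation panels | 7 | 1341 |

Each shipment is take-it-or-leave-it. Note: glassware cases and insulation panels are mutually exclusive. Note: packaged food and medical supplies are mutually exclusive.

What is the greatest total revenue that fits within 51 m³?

14729

Ranking by ratio (revenue/m³): packaged food 1650.50, paper rolls 702.25, solar modules 221.64.
Best packing: solar modules + paper rolls + pipe sections + packaged food + electronics pallets — 49 m³, 14729 total.
Next best is solar modules + paper rolls + packaged food + electronics pallets + insulation panels at 13415 (43 m³) — short by 1314.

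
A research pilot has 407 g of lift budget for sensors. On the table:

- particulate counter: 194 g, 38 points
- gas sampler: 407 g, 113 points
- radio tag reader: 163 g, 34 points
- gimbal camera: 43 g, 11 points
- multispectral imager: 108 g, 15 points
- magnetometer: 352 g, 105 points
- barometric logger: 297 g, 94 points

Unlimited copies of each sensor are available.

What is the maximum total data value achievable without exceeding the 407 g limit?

116

Best packing: 2×gimbal camera + barometric logger — 383 g, 116 total.
The spare 24 g is too small for any remaining sensor, and no exchange beats 116.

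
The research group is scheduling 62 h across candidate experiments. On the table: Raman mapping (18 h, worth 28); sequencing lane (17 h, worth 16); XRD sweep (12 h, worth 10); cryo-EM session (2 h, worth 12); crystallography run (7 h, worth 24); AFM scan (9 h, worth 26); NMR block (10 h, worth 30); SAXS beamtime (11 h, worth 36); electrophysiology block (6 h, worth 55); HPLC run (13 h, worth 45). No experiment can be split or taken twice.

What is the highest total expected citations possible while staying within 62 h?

Ranking by ratio (expected citations/h): electrophysiology block 9.17, cryo-EM session 6.00, HPLC run 3.46.
Best packing: cryo-EM session + crystallography run + AFM scan + NMR block + SAXS beamtime + electrophysiology block + HPLC run — 58 h, 228 total.
The spare 4 h is too small for any remaining experiment, and no exchange beats 228.

228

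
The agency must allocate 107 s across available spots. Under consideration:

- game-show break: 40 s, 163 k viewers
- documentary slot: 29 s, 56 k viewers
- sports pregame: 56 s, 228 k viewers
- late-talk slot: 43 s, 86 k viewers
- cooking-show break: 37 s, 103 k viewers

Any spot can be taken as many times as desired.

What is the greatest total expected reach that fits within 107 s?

391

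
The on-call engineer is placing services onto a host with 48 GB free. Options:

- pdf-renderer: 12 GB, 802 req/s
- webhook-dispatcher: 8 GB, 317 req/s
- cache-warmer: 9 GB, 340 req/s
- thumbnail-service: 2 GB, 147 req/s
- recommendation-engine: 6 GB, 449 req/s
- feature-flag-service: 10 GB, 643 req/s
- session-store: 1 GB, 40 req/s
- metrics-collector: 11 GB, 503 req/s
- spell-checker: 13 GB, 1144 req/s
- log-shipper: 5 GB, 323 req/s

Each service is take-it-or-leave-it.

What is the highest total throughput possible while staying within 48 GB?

3508

Pdf-renderer + thumbnail-service + recommendation-engine + feature-flag-service + spell-checker + log-shipper uses 48 of the 48 GB and totals 3508.
The closest alternative, pdf-renderer + recommendation-engine + feature-flag-service + session-store + spell-checker + log-shipper, reaches only 3401.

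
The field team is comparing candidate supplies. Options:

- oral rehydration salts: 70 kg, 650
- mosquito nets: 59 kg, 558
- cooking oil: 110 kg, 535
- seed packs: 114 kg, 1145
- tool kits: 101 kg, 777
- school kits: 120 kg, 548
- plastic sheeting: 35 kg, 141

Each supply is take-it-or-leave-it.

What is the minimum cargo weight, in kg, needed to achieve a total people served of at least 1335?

160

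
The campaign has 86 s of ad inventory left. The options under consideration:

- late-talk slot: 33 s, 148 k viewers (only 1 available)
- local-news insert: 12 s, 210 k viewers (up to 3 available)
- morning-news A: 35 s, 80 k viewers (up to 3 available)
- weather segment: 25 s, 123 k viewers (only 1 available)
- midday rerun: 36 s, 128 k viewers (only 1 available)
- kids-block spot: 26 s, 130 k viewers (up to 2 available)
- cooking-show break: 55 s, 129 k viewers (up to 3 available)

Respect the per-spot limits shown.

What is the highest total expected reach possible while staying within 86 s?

Taking the top-ratio spots first gives 3×local-news insert + kids-block spot for 760 (62 s).
Replace kids-block spot with late-talk slot: the trade gains 18 net, giving 778 at 69 s.
Every other selection either busts 86 s or exceeds an availability limit or fails to beat 778.

778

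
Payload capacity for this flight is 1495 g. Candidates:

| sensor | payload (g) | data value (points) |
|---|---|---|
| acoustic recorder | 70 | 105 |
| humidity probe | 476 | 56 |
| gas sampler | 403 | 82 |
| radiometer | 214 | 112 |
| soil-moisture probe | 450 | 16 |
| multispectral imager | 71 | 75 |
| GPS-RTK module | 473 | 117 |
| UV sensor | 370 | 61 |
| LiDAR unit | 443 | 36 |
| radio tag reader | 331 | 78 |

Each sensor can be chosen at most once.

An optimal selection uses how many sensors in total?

The maximum data value within 1495 g is 513.
acoustic recorder + gas sampler + radiometer + multispectral imager + UV sensor + radio tag reader hits 513 at 1459 g.
Every optimal selection uses 6 sensors.

6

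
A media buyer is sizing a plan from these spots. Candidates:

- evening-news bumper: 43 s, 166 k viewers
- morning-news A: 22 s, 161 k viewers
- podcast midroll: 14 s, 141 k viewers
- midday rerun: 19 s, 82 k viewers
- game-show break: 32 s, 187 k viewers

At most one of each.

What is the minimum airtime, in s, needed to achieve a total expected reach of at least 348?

Need the lightest bundle worth ≥ 348.
morning-news A + game-show break reaches 348 using 54 s.
Any bundle with less than 54 s falls short of 348.

54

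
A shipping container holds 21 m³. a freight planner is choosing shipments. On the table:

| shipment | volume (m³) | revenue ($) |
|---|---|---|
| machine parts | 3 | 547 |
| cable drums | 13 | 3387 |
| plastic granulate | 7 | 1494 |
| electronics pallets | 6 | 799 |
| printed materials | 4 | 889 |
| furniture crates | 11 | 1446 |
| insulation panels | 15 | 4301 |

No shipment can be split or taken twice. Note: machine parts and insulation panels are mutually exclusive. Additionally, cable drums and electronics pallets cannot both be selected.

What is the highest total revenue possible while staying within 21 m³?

Printed materials + insulation panels uses 19 of the 21 m³ and totals 5190.
The closest alternative, electronics pallets + insulation panels, reaches only 5100.

5190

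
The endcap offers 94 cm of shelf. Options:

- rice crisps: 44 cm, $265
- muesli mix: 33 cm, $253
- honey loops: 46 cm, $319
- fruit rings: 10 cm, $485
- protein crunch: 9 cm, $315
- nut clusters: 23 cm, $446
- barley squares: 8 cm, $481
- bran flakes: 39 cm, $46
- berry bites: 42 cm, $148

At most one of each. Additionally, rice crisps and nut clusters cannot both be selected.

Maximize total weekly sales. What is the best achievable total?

1980

Ranking by ratio (weekly sales/cm): barley squares 60.12, fruit rings 48.50, protein crunch 35.00.
Muesli mix + fruit rings + protein crunch + nut clusters + barley squares uses 83 of the 94 cm and totals 1980.
Next best is fruit rings + protein crunch + nut clusters + barley squares + berry bites at 1875 (92 cm) — short by 105.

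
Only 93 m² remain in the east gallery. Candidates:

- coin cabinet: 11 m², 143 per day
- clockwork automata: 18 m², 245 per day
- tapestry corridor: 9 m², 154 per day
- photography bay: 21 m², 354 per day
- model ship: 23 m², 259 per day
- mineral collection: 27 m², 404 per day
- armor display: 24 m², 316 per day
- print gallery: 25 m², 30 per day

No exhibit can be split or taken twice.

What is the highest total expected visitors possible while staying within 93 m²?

By expected visitors per m²: tapestry corridor 17.11, photography bay 16.86, mineral collection 14.96 lead.
A density-first pass picks coin cabinet + clockwork automata + tapestry corridor + photography bay + mineral collection — 1300 at 86 m².
Dropping clockwork automata frees 18 m²; slotting in armor display (24 m²) lifts the total to 1371 at 92 m².
That's the maximum — no swap from here does better than 1371.

1371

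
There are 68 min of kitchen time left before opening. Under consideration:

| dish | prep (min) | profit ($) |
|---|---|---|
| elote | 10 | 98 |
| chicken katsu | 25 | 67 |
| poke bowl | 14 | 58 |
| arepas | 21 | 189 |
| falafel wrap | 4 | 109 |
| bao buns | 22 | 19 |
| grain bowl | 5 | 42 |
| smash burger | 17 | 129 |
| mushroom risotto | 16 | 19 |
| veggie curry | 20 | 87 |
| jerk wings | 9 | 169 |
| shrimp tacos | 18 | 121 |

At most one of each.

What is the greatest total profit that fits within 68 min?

736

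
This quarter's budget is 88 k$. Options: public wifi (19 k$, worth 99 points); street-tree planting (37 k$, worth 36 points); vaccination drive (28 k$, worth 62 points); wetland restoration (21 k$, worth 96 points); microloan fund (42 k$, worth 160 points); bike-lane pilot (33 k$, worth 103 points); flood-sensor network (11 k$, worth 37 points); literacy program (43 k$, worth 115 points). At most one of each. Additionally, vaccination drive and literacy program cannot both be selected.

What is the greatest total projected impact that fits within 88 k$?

355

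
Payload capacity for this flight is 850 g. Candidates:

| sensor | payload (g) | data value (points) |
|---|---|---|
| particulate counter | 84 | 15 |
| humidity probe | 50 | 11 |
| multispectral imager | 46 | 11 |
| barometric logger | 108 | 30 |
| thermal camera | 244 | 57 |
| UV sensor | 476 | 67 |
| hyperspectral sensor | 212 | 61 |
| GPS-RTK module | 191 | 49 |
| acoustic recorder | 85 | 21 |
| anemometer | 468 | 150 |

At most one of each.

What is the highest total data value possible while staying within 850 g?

252

Ranking by ratio (data value/g): anemometer 0.32, hyperspectral sensor 0.29, barometric logger 0.28.
Best packing: humidity probe + barometric logger + hyperspectral sensor + anemometer — 838 g, 252 total.
No other feasible combination exceeds 252.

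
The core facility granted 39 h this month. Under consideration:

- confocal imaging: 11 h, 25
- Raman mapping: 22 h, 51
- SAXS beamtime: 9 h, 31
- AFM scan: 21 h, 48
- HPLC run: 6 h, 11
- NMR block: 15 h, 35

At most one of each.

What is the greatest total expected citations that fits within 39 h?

93

Greedy by ratio would take confocal imaging + SAXS beamtime + NMR block: 35 h used, total 91.
Replace confocal imaging and NMR block with Raman mapping + HPLC run: the trade gains 2 net, giving 93 at 37 h.
Runner-up confocal imaging + SAXS beamtime + NMR block tops out at 91.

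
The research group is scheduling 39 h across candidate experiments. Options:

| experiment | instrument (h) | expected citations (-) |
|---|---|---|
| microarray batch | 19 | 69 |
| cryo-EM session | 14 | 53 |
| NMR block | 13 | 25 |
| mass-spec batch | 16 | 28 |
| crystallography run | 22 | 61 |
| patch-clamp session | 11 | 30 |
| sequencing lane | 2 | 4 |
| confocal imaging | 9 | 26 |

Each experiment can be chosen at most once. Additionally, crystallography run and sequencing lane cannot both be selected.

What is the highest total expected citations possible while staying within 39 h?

126

The ratio ordering already packs tightly: microarray batch + cryo-EM session + sequencing lane, 35 h, 126.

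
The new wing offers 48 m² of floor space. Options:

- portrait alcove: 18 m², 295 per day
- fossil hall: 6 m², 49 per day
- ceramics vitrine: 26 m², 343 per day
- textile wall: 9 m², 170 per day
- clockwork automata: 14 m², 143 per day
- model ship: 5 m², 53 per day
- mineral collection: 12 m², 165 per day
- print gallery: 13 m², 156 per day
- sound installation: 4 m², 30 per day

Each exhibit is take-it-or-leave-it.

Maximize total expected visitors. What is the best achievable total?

The ratio ordering already packs tightly: portrait alcove + textile wall + model ship + mineral collection + sound installation, 48 m², 713.
Runner-up portrait alcove + textile wall + model ship + mineral collection tops out at 683.

713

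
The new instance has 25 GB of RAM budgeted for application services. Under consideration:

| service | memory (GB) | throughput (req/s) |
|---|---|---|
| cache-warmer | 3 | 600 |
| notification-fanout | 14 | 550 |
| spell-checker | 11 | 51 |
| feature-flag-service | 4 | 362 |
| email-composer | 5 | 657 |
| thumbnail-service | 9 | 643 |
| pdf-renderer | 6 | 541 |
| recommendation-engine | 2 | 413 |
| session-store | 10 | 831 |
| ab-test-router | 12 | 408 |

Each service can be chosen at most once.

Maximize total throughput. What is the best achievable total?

Ranking by ratio (throughput/GB): recommendation-engine 206.50, cache-warmer 200.00, email-composer 131.40, feature-flag-service 90.50.
Taking the top-ratio services first gives cache-warmer + feature-flag-service + email-composer + pdf-renderer + recommendation-engine for 2573 (20 GB).
Dropping pdf-renderer frees 6 GB; slotting in session-store (10 GB) lifts the total to 2863 at 24 GB.
Runner-up cache-warmer + email-composer + thumbnail-service + pdf-renderer + recommendation-engine tops out at 2854.

2863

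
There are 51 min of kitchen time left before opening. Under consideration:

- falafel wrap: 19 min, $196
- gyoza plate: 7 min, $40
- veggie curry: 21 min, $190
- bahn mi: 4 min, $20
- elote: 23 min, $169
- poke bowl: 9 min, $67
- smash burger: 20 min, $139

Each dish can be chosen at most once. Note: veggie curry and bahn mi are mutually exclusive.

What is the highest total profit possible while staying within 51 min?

453

Density check — falafel wrap 10.32, veggie curry 9.05, poke bowl 7.44, elote 7.35 are the best per min.
The ratio ordering already packs tightly: falafel wrap + veggie curry + poke bowl, 49 min, 453.
Nothing else feasible within 51 min beats 453.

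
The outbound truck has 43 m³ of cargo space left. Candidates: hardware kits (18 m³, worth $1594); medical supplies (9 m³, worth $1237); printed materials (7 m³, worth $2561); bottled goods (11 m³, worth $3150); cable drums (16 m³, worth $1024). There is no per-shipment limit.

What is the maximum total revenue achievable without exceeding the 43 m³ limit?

15366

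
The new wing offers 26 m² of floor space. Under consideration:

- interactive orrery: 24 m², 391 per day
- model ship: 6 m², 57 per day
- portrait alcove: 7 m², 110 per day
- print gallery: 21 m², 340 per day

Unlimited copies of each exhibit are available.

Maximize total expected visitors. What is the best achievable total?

Taking interactive orrery: 24 m² used, 391 in expected visitors.
The spare 2 m² is too small for any remaining exhibit, and no exchange beats 391.

391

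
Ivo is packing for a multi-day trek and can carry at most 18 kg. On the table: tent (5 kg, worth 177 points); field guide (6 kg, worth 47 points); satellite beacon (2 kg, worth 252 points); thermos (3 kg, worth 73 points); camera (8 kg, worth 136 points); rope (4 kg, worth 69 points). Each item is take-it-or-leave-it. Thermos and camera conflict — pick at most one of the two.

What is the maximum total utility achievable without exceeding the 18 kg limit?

Taking tent + satellite beacon + thermos + rope: 14 kg used, 571 in utility.

571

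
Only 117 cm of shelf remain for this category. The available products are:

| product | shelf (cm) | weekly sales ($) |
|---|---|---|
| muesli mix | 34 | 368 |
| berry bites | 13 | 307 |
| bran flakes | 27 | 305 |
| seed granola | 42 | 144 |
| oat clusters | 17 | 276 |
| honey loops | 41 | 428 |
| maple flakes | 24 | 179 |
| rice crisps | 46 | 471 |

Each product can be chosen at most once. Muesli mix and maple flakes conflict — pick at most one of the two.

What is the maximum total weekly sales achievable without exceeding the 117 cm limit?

1482

Taking berry bites + oat clusters + honey loops + rice crisps: 117 cm used, 1482 in weekly sales.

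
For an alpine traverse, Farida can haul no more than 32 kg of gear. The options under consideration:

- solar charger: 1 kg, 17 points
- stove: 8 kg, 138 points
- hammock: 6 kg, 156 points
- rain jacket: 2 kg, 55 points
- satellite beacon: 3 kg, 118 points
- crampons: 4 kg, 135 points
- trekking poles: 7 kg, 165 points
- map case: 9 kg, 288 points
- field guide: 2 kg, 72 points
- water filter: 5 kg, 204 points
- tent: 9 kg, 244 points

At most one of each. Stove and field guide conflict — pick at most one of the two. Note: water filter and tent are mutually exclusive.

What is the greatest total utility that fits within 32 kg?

1045

The ratio ordering already packs tightly: solar charger + hammock + rain jacket + satellite beacon + crampons + map case + field guide + water filter, 32 kg, 1045.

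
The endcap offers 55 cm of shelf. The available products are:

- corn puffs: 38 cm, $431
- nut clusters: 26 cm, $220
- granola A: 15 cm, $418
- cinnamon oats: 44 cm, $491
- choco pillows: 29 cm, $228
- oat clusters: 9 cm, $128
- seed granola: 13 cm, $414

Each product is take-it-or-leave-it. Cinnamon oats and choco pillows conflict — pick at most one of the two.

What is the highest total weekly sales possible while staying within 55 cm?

Density check — seed granola 31.85, granola A 27.87, oat clusters 14.22 are the best per cm.
Greedy by ratio would take granola A + oat clusters + seed granola: 37 cm used, total 960.
Dropping oat clusters frees 9 cm; slotting in nut clusters (26 cm) lifts the total to 1052 at 54 cm.
Next best is granola A + oat clusters + seed granola at 960 (37 cm) — short by 92.

1052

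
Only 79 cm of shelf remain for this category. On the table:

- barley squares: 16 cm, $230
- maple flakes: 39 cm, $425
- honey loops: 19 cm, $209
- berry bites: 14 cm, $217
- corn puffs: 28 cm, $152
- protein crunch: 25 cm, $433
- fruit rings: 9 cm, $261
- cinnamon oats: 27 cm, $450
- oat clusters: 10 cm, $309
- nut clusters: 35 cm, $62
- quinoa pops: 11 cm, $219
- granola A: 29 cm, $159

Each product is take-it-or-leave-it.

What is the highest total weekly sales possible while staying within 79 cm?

Ranking by ratio (weekly sales/cm): oat clusters 30.90, fruit rings 29.00, quinoa pops 19.91, protein crunch 17.32.
The ratio heuristic lands on berry bites + protein crunch + fruit rings + oat clusters + quinoa pops (1439) but leaves 10 cm idle.
Replace berry bites and protein crunch with barley squares + cinnamon oats: the trade gains 30 net, giving 1469 at 73 cm.

1469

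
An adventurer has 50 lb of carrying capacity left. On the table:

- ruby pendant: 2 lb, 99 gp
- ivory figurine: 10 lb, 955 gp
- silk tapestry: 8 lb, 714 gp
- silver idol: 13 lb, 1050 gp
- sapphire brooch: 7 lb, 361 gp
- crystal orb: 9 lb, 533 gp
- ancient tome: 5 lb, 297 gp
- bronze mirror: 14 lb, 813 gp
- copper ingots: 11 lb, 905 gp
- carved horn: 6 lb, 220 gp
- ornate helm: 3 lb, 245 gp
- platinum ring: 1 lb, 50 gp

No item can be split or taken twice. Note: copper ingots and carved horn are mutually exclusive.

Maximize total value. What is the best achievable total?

4166

Taking ivory figurine + silk tapestry + silver idol + ancient tome + copper ingots + ornate helm: 50 lb used, 4166 in value.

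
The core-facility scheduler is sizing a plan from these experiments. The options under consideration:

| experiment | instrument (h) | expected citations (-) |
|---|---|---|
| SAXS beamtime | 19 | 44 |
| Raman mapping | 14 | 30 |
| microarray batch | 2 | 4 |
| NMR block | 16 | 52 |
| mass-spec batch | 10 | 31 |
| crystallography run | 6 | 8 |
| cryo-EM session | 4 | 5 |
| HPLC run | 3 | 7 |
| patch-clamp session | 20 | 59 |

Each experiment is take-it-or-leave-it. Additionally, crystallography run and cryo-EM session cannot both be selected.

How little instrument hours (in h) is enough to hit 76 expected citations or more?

26

Need the lightest bundle worth ≥ 76.
NMR block + mass-spec batch reaches 83 using 26 h.
Below 26 h the best achievable stays under 76.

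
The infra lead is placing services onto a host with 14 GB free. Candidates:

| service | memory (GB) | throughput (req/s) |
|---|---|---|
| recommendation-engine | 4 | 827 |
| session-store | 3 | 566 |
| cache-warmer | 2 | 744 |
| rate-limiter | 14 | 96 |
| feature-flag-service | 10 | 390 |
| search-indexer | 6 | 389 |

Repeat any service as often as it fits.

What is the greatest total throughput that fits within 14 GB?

Taking 7×cache-warmer: 14 GB used, 5208 in throughput.

5208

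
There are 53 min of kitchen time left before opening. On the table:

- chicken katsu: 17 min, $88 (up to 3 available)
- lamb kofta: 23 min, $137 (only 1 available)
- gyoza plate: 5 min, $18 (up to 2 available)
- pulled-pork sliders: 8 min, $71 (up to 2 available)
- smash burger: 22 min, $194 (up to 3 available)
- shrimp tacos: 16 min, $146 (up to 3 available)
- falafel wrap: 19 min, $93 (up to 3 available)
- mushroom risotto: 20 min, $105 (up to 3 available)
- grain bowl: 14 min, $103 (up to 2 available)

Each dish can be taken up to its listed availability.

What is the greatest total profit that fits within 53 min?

459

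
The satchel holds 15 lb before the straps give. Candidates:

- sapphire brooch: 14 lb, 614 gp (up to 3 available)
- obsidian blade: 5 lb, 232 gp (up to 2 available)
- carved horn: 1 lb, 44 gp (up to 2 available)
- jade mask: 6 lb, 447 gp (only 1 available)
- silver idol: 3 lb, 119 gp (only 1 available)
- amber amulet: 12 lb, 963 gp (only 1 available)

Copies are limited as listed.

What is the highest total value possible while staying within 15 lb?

Density check — amber amulet 80.25, jade mask 74.50, obsidian blade 46.40, carved horn 44.00 are the best per lb.
Greedy by ratio would take 2×carved horn + amber amulet: 14 lb used, total 1051.
Dropping 2×carved horn frees 2 lb; slotting in silver idol (3 lb) lifts the total to 1082 at 15 lb.
No other feasible combination exceeds 1082.

1082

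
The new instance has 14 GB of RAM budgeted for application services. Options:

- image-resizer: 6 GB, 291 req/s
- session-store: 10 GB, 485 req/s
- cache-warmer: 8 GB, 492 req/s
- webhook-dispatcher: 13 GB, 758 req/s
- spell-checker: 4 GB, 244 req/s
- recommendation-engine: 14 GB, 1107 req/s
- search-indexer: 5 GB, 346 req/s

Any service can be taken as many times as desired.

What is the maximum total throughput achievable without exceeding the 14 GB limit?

1107

Ranking by ratio (throughput/GB): recommendation-engine 79.07, search-indexer 69.20, cache-warmer 61.50.
Best packing: recommendation-engine — 14 GB, 1107 total.
No other feasible combination exceeds 1107.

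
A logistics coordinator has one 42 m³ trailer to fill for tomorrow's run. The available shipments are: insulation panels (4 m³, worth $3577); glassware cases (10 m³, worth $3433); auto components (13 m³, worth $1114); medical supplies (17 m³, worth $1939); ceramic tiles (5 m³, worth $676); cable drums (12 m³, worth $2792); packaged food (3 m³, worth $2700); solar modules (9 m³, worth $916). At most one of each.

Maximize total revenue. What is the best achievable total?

13616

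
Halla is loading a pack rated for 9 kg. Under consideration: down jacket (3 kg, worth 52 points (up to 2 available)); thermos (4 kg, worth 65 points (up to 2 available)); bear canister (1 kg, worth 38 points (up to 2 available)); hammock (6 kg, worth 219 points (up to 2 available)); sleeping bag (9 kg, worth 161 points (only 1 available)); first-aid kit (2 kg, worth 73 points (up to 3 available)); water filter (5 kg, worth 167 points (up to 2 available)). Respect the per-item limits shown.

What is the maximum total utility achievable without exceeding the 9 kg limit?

330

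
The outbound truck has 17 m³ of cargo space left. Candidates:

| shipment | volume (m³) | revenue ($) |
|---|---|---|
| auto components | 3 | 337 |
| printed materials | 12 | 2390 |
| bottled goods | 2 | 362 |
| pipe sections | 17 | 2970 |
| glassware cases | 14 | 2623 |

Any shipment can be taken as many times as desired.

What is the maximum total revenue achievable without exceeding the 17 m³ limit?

Best packing: printed materials + 2×bottled goods — 16 m³, 3114 total.
That's the maximum — no swap from here does better than 3114.

3114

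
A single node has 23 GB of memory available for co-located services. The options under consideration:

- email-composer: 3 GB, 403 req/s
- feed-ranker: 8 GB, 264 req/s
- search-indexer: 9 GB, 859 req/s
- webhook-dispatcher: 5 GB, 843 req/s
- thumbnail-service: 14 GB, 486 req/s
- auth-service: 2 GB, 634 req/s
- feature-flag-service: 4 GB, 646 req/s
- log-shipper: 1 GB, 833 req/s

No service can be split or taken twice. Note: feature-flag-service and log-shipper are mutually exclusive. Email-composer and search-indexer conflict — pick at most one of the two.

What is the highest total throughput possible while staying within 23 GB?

3169

Density check — log-shipper 833.00, auth-service 317.00, webhook-dispatcher 168.60 are the best per GB.
Taking search-indexer + webhook-dispatcher + auth-service + log-shipper: 17 GB used, 3169 in throughput.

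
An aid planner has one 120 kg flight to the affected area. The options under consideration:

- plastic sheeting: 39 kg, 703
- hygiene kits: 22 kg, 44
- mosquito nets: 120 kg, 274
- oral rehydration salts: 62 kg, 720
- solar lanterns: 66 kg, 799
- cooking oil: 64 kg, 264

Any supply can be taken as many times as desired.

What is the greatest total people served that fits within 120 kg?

2109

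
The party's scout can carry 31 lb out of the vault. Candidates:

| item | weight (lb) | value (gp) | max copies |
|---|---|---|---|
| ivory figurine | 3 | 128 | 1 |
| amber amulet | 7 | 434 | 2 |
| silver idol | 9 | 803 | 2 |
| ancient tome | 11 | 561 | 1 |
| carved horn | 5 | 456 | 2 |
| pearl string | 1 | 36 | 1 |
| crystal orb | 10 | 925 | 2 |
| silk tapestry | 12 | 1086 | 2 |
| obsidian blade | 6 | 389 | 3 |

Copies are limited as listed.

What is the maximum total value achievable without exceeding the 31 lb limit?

Taking the top-ratio items first gives 2×carved horn + pearl string + 2×crystal orb for 2798 (31 lb).
Reworking the packing: silver idol + crystal orb + silk tapestry uses 31 lb and improves the total to 2814.
Nothing else within 31 lb beats 2814.

2814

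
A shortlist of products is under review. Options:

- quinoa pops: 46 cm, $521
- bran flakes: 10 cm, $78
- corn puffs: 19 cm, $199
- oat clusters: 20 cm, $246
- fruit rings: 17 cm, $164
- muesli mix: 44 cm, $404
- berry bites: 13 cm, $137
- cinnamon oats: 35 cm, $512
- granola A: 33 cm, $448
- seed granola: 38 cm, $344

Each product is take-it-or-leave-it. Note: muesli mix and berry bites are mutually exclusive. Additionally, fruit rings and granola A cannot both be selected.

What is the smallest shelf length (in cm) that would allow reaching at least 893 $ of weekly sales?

Need the lightest bundle worth ≥ 893.
oat clusters + berry bites + cinnamon oats reaches 895 using 68 cm.
Any bundle with less than 68 cm falls short of 893.

68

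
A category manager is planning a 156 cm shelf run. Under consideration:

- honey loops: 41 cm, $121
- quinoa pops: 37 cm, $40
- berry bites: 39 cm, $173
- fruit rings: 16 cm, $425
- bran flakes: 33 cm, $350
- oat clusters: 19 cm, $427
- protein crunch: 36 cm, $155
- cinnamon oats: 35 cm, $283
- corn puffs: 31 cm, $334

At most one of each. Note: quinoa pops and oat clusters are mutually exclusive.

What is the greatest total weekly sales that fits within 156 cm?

Fruit rings + bran flakes + oat clusters + cinnamon oats + corn puffs uses 134 of the 156 cm and totals 1819.
Nothing else feasible within 156 cm beats 1819.

1819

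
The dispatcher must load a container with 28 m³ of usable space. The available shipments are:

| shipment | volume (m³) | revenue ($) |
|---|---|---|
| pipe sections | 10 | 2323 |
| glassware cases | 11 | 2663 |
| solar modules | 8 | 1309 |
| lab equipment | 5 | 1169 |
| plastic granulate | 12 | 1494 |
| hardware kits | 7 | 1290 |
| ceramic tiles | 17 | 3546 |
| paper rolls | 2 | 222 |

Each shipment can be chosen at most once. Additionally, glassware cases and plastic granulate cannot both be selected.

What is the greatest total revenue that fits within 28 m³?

The ratio ordering already packs tightly: pipe sections + glassware cases + lab equipment + paper rolls, 28 m³, 6377.
No other feasible combination exceeds 6377.

6377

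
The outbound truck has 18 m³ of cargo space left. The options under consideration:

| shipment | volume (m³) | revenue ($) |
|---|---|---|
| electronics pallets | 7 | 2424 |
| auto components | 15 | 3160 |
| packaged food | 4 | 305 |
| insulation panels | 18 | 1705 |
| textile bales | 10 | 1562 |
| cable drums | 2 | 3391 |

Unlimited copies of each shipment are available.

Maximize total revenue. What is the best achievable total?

9×cable drums uses 18 of the 18 m³ and totals 30519.
No other feasible combination exceeds 30519.

30519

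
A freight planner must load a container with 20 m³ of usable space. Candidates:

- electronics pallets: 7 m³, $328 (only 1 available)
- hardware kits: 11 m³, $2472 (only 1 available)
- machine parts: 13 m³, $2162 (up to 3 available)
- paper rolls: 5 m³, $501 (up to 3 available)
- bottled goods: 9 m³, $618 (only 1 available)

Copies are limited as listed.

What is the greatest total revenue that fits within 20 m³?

The ratio heuristic lands on hardware kits + paper rolls (2973) but leaves 4 m³ idle.
Replace paper rolls with bottled goods: the trade gains 117 net, giving 3090 at 20 m³.
Nothing else within 20 m³ beats 3090.

3090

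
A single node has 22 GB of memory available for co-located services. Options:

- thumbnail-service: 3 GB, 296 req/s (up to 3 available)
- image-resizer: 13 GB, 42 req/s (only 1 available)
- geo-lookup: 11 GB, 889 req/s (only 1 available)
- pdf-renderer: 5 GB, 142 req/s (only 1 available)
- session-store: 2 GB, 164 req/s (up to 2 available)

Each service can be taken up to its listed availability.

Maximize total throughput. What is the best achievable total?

Ranking by ratio (throughput/GB): thumbnail-service 98.67, session-store 82.00, geo-lookup 80.82, pdf-renderer 28.40.
Greedy by ratio would take 3×thumbnail-service + pdf-renderer + 2×session-store: 18 GB used, total 1358.
Dropping pdf-renderer and session-store frees 7 GB; slotting in geo-lookup (11 GB) lifts the total to 1941 at 22 GB.

1941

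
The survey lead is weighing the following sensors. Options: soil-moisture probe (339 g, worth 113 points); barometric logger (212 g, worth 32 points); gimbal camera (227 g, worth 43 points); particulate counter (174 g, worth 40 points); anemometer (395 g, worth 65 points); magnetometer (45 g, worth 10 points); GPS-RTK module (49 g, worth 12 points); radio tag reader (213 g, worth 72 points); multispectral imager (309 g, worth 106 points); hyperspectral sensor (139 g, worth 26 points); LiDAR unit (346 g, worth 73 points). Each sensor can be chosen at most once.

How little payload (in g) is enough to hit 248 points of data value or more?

822

Look for the lowest-payload combination reaching 248.
Taking soil-moisture probe + particulate counter + multispectral imager gives 259 (≥ 248) for 822 g.
Below 822 g the best achievable stays under 248.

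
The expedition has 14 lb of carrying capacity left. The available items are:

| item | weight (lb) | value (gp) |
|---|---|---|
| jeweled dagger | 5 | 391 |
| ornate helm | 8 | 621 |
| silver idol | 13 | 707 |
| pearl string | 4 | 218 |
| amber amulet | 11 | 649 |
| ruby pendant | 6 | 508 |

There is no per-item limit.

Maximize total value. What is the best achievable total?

A density-first pass picks 2×ruby pendant — 1016 at 12 lb.
Dropping ruby pendant frees 6 lb; slotting in ornate helm (8 lb) lifts the total to 1129 at 14 lb.
No other feasible combination exceeds 1129.

1129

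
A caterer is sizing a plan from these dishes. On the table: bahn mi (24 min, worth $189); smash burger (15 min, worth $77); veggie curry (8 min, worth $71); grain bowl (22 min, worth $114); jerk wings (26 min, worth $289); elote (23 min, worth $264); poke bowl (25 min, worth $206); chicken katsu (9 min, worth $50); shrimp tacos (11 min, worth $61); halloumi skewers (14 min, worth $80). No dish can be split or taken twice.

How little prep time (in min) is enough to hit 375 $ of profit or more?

40

Look for the lowest-prep combination reaching 375.
veggie curry + elote + chicken katsu: 385 profit at 40 min.
No combination under 40 min hits 375.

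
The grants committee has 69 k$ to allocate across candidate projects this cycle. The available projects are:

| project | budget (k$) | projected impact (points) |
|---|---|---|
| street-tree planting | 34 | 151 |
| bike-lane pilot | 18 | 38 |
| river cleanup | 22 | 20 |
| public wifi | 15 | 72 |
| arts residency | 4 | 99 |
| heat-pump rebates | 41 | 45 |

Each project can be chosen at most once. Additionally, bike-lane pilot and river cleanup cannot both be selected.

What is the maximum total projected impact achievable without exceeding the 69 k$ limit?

322

Density check — arts residency 24.75, public wifi 4.80, street-tree planting 4.44 are the best per k$.
Street-tree planting + public wifi + arts residency uses 53 of the 69 k$ and totals 322.
That's the maximum — no feasible swap from here does better than 322.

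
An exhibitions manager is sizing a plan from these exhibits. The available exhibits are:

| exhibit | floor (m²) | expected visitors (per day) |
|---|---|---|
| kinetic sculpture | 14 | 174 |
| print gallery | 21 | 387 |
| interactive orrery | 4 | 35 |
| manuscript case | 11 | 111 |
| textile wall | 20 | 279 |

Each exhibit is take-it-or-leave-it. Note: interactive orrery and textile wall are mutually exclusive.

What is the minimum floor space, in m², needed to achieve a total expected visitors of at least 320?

21

Need the lightest bundle worth ≥ 320.
print gallery: 387 expected visitors at 21 m².
Any bundle with less than 21 m² falls short of 320.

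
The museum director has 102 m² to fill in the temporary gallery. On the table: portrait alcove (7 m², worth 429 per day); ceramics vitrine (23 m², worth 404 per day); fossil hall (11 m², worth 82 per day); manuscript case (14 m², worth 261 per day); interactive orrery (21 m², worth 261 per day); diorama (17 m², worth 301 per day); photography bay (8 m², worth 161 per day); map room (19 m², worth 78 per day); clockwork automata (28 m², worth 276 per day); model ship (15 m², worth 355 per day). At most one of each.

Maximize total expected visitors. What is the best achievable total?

2011

Filling by ratio: portrait alcove + ceramics vitrine + fossil hall + manuscript case + diorama + photography bay + model ship for 1993, with 7 m² left unused.
Replace fossil hall and photography bay with interactive orrery: the trade gains 18 net, giving 2011 at 97 m².
An exhaustive check of the 1024 subsets confirms 2011.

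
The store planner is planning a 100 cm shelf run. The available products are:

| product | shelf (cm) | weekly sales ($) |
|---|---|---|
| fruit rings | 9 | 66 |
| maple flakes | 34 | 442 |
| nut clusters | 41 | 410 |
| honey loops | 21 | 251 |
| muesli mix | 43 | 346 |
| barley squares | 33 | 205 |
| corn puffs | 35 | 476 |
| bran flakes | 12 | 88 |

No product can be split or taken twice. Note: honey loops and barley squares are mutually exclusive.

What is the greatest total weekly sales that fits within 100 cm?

1235

The ratio ordering already packs tightly: fruit rings + maple flakes + honey loops + corn puffs, 99 cm, 1235.
Runner-up maple flakes + honey loops + corn puffs tops out at 1169.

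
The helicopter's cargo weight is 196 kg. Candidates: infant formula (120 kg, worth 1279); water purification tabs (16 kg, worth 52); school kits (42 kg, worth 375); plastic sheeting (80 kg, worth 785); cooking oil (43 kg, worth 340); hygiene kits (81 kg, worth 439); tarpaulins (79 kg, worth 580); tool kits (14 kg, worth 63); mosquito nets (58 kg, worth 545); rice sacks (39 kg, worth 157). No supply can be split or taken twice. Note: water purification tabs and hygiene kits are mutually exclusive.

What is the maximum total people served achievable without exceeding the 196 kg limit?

1887

Best packing: infant formula + tool kits + mosquito nets — 192 kg, 1887 total.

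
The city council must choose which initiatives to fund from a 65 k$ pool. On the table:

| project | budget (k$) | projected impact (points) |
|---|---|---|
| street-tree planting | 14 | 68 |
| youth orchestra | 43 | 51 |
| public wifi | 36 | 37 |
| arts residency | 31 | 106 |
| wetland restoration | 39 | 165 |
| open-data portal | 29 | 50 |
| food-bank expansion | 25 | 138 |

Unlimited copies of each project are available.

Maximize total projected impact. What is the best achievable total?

344

Street-tree planting + 2×food-bank expansion uses 64 of the 65 k$ and totals 344.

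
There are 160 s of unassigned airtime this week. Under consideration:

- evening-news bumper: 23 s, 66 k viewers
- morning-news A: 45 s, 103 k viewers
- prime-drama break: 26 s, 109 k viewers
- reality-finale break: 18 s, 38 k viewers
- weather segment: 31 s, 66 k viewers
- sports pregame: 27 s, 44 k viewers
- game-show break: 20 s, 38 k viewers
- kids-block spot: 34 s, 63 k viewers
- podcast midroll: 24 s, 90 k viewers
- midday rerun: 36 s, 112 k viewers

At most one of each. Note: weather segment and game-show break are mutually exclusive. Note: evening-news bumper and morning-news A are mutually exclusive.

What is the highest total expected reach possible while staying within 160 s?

481

Density check — prime-drama break 4.19, podcast midroll 3.75, midday rerun 3.11 are the best per s.
Best packing: evening-news bumper + prime-drama break + reality-finale break + weather segment + podcast midroll + midday rerun — 158 s, 481 total.
Nothing else feasible within 160 s beats 481.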